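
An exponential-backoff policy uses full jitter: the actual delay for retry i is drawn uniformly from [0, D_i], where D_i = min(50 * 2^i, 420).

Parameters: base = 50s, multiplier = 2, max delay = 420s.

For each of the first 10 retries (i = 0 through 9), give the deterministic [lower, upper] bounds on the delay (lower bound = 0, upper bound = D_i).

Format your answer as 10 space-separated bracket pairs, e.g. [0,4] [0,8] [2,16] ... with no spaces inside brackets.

Answer: [0,50] [0,100] [0,200] [0,400] [0,420] [0,420] [0,420] [0,420] [0,420] [0,420]

Derivation:
Computing bounds per retry:
  i=0: D_i=min(50*2^0,420)=50, bounds=[0,50]
  i=1: D_i=min(50*2^1,420)=100, bounds=[0,100]
  i=2: D_i=min(50*2^2,420)=200, bounds=[0,200]
  i=3: D_i=min(50*2^3,420)=400, bounds=[0,400]
  i=4: D_i=min(50*2^4,420)=420, bounds=[0,420]
  i=5: D_i=min(50*2^5,420)=420, bounds=[0,420]
  i=6: D_i=min(50*2^6,420)=420, bounds=[0,420]
  i=7: D_i=min(50*2^7,420)=420, bounds=[0,420]
  i=8: D_i=min(50*2^8,420)=420, bounds=[0,420]
  i=9: D_i=min(50*2^9,420)=420, bounds=[0,420]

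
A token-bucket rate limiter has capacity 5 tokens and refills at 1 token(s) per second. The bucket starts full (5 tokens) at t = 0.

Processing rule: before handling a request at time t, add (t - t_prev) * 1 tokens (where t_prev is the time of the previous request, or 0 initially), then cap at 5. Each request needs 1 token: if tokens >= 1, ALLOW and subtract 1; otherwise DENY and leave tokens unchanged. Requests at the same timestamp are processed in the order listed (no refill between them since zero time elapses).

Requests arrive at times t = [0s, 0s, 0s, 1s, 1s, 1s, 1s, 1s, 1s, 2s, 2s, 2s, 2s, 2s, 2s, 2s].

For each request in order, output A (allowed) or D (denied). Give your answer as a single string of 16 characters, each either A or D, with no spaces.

Simulating step by step:
  req#1 t=0s: ALLOW
  req#2 t=0s: ALLOW
  req#3 t=0s: ALLOW
  req#4 t=1s: ALLOW
  req#5 t=1s: ALLOW
  req#6 t=1s: ALLOW
  req#7 t=1s: DENY
  req#8 t=1s: DENY
  req#9 t=1s: DENY
  req#10 t=2s: ALLOW
  req#11 t=2s: DENY
  req#12 t=2s: DENY
  req#13 t=2s: DENY
  req#14 t=2s: DENY
  req#15 t=2s: DENY
  req#16 t=2s: DENY

Answer: AAAAAADDDADDDDDD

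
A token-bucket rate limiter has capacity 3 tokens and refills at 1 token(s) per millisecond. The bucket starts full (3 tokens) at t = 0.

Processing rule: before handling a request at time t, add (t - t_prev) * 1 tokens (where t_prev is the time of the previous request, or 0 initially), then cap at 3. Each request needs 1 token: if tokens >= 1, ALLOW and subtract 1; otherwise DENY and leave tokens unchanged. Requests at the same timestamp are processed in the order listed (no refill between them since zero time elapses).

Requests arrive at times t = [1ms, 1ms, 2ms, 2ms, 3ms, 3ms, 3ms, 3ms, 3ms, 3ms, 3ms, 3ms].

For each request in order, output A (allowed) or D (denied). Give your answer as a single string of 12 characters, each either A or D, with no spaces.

Simulating step by step:
  req#1 t=1ms: ALLOW
  req#2 t=1ms: ALLOW
  req#3 t=2ms: ALLOW
  req#4 t=2ms: ALLOW
  req#5 t=3ms: ALLOW
  req#6 t=3ms: DENY
  req#7 t=3ms: DENY
  req#8 t=3ms: DENY
  req#9 t=3ms: DENY
  req#10 t=3ms: DENY
  req#11 t=3ms: DENY
  req#12 t=3ms: DENY

Answer: AAAAADDDDDDD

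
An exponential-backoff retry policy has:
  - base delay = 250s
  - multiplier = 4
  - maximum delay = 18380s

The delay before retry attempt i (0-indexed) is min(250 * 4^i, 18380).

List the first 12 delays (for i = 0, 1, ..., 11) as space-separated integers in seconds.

Answer: 250 1000 4000 16000 18380 18380 18380 18380 18380 18380 18380 18380

Derivation:
Computing each delay:
  i=0: min(250*4^0, 18380) = 250
  i=1: min(250*4^1, 18380) = 1000
  i=2: min(250*4^2, 18380) = 4000
  i=3: min(250*4^3, 18380) = 16000
  i=4: min(250*4^4, 18380) = 18380
  i=5: min(250*4^5, 18380) = 18380
  i=6: min(250*4^6, 18380) = 18380
  i=7: min(250*4^7, 18380) = 18380
  i=8: min(250*4^8, 18380) = 18380
  i=9: min(250*4^9, 18380) = 18380
  i=10: min(250*4^10, 18380) = 18380
  i=11: min(250*4^11, 18380) = 18380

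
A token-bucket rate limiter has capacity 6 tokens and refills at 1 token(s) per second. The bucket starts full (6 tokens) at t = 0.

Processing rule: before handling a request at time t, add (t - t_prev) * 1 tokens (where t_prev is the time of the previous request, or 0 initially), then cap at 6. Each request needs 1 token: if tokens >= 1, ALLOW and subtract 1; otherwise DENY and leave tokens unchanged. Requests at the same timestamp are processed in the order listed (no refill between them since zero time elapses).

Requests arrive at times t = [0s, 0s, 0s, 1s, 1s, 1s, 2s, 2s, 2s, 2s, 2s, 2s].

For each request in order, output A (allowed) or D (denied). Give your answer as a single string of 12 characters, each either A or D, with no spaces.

Answer: AAAAAAAADDDD

Derivation:
Simulating step by step:
  req#1 t=0s: ALLOW
  req#2 t=0s: ALLOW
  req#3 t=0s: ALLOW
  req#4 t=1s: ALLOW
  req#5 t=1s: ALLOW
  req#6 t=1s: ALLOW
  req#7 t=2s: ALLOW
  req#8 t=2s: ALLOW
  req#9 t=2s: DENY
  req#10 t=2s: DENY
  req#11 t=2s: DENY
  req#12 t=2s: DENY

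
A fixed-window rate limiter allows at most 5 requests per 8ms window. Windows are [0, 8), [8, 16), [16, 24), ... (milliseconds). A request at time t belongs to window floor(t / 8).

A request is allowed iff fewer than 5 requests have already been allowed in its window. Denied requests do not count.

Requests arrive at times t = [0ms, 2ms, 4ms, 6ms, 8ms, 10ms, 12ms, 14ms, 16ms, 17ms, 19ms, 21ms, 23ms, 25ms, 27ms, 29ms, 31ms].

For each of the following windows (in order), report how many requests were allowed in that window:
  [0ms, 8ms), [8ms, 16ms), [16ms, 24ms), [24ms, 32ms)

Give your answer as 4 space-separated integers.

Answer: 4 4 5 4

Derivation:
Processing requests:
  req#1 t=0ms (window 0): ALLOW
  req#2 t=2ms (window 0): ALLOW
  req#3 t=4ms (window 0): ALLOW
  req#4 t=6ms (window 0): ALLOW
  req#5 t=8ms (window 1): ALLOW
  req#6 t=10ms (window 1): ALLOW
  req#7 t=12ms (window 1): ALLOW
  req#8 t=14ms (window 1): ALLOW
  req#9 t=16ms (window 2): ALLOW
  req#10 t=17ms (window 2): ALLOW
  req#11 t=19ms (window 2): ALLOW
  req#12 t=21ms (window 2): ALLOW
  req#13 t=23ms (window 2): ALLOW
  req#14 t=25ms (window 3): ALLOW
  req#15 t=27ms (window 3): ALLOW
  req#16 t=29ms (window 3): ALLOW
  req#17 t=31ms (window 3): ALLOW

Allowed counts by window: 4 4 5 4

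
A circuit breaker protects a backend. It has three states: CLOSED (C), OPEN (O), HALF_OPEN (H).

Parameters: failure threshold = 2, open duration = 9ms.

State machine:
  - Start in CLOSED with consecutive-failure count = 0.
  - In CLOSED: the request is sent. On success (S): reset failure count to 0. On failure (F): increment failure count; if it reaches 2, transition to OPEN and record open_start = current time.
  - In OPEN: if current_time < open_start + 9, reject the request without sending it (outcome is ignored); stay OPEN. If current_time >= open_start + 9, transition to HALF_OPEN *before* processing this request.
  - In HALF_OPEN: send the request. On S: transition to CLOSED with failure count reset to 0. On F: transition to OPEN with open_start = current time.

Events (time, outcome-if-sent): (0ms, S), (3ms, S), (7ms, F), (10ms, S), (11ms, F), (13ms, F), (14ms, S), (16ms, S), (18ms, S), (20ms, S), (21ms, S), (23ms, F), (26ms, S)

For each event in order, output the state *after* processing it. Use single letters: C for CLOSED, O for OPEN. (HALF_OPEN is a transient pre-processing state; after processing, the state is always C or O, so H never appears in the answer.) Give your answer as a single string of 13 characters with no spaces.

Answer: CCCCCOOOOOOOO

Derivation:
State after each event:
  event#1 t=0ms outcome=S: state=CLOSED
  event#2 t=3ms outcome=S: state=CLOSED
  event#3 t=7ms outcome=F: state=CLOSED
  event#4 t=10ms outcome=S: state=CLOSED
  event#5 t=11ms outcome=F: state=CLOSED
  event#6 t=13ms outcome=F: state=OPEN
  event#7 t=14ms outcome=S: state=OPEN
  event#8 t=16ms outcome=S: state=OPEN
  event#9 t=18ms outcome=S: state=OPEN
  event#10 t=20ms outcome=S: state=OPEN
  event#11 t=21ms outcome=S: state=OPEN
  event#12 t=23ms outcome=F: state=OPEN
  event#13 t=26ms outcome=S: state=OPEN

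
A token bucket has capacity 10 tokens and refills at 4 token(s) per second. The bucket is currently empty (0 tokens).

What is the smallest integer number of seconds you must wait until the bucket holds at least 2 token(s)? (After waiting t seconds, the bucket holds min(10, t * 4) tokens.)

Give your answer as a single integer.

Need t * 4 >= 2, so t >= 2/4.
Smallest integer t = ceil(2/4) = 1.

Answer: 1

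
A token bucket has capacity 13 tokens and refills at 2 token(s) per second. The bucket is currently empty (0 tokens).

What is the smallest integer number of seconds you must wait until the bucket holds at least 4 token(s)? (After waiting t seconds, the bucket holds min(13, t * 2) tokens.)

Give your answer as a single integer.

Need t * 2 >= 4, so t >= 4/2.
Smallest integer t = ceil(4/2) = 2.

Answer: 2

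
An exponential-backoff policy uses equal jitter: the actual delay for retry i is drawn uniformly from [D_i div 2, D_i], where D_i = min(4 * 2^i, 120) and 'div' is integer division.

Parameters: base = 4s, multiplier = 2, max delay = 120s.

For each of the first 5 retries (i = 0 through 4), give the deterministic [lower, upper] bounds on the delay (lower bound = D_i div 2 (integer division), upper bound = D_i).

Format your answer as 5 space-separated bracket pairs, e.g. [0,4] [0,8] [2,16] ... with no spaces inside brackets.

Answer: [2,4] [4,8] [8,16] [16,32] [32,64]

Derivation:
Computing bounds per retry:
  i=0: D_i=min(4*2^0,120)=4, bounds=[2,4]
  i=1: D_i=min(4*2^1,120)=8, bounds=[4,8]
  i=2: D_i=min(4*2^2,120)=16, bounds=[8,16]
  i=3: D_i=min(4*2^3,120)=32, bounds=[16,32]
  i=4: D_i=min(4*2^4,120)=64, bounds=[32,64]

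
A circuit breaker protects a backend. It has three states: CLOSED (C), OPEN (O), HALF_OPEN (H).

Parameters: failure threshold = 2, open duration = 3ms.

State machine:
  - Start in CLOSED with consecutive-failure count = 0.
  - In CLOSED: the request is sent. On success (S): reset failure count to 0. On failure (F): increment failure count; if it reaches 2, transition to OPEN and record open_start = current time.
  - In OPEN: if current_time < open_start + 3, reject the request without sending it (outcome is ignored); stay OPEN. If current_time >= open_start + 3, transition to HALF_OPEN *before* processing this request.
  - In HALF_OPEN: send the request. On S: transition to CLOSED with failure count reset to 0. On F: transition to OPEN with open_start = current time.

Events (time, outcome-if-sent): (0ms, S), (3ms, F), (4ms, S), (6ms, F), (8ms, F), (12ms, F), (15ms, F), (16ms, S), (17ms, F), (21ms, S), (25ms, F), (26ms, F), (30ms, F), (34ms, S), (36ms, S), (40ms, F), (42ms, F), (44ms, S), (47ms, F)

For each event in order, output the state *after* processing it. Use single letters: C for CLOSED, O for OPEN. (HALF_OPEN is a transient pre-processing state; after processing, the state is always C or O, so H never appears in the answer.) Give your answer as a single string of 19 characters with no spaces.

State after each event:
  event#1 t=0ms outcome=S: state=CLOSED
  event#2 t=3ms outcome=F: state=CLOSED
  event#3 t=4ms outcome=S: state=CLOSED
  event#4 t=6ms outcome=F: state=CLOSED
  event#5 t=8ms outcome=F: state=OPEN
  event#6 t=12ms outcome=F: state=OPEN
  event#7 t=15ms outcome=F: state=OPEN
  event#8 t=16ms outcome=S: state=OPEN
  event#9 t=17ms outcome=F: state=OPEN
  event#10 t=21ms outcome=S: state=CLOSED
  event#11 t=25ms outcome=F: state=CLOSED
  event#12 t=26ms outcome=F: state=OPEN
  event#13 t=30ms outcome=F: state=OPEN
  event#14 t=34ms outcome=S: state=CLOSED
  event#15 t=36ms outcome=S: state=CLOSED
  event#16 t=40ms outcome=F: state=CLOSED
  event#17 t=42ms outcome=F: state=OPEN
  event#18 t=44ms outcome=S: state=OPEN
  event#19 t=47ms outcome=F: state=OPEN

Answer: CCCCOOOOOCCOOCCCOOO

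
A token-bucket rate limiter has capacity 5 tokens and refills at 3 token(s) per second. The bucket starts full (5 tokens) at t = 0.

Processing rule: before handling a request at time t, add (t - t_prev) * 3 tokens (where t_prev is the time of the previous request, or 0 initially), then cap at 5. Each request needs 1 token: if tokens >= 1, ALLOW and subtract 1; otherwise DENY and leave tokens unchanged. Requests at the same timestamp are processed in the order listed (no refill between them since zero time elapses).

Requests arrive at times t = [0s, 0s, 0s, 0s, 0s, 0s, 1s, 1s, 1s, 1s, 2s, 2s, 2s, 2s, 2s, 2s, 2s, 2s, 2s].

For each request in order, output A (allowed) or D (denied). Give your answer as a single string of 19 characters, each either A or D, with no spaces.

Answer: AAAAADAAADAAADDDDDD

Derivation:
Simulating step by step:
  req#1 t=0s: ALLOW
  req#2 t=0s: ALLOW
  req#3 t=0s: ALLOW
  req#4 t=0s: ALLOW
  req#5 t=0s: ALLOW
  req#6 t=0s: DENY
  req#7 t=1s: ALLOW
  req#8 t=1s: ALLOW
  req#9 t=1s: ALLOW
  req#10 t=1s: DENY
  req#11 t=2s: ALLOW
  req#12 t=2s: ALLOW
  req#13 t=2s: ALLOW
  req#14 t=2s: DENY
  req#15 t=2s: DENY
  req#16 t=2s: DENY
  req#17 t=2s: DENY
  req#18 t=2s: DENY
  req#19 t=2s: DENY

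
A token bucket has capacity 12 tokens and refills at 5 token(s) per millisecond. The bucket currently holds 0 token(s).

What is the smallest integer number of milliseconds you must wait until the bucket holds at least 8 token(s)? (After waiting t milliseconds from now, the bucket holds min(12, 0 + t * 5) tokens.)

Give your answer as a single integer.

Answer: 2

Derivation:
Need 0 + t * 5 >= 8, so t >= 8/5.
Smallest integer t = ceil(8/5) = 2.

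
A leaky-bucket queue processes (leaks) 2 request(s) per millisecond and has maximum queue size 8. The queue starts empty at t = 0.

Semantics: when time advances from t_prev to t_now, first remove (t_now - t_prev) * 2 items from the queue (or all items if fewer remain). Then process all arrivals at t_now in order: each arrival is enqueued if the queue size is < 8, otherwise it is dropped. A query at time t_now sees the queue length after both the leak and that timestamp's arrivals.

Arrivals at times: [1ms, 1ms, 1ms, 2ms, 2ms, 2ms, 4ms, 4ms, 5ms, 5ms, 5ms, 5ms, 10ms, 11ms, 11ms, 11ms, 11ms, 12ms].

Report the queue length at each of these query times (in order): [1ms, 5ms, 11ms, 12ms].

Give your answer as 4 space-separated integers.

Answer: 3 4 4 3

Derivation:
Queue lengths at query times:
  query t=1ms: backlog = 3
  query t=5ms: backlog = 4
  query t=11ms: backlog = 4
  query t=12ms: backlog = 3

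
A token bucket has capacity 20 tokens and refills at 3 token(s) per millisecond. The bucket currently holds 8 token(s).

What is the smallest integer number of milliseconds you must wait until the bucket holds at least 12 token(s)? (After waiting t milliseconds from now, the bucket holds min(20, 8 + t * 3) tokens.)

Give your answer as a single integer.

Answer: 2

Derivation:
Need 8 + t * 3 >= 12, so t >= 4/3.
Smallest integer t = ceil(4/3) = 2.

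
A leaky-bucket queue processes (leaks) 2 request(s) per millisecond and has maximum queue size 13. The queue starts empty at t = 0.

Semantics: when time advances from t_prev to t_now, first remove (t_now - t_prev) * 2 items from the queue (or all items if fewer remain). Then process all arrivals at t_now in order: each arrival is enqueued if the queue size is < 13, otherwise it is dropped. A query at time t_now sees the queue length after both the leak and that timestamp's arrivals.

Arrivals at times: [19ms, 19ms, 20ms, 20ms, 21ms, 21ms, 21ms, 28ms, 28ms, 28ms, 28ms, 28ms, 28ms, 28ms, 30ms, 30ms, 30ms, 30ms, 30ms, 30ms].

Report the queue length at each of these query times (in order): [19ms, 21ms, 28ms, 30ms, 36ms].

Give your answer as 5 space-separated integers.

Answer: 2 3 7 9 0

Derivation:
Queue lengths at query times:
  query t=19ms: backlog = 2
  query t=21ms: backlog = 3
  query t=28ms: backlog = 7
  query t=30ms: backlog = 9
  query t=36ms: backlog = 0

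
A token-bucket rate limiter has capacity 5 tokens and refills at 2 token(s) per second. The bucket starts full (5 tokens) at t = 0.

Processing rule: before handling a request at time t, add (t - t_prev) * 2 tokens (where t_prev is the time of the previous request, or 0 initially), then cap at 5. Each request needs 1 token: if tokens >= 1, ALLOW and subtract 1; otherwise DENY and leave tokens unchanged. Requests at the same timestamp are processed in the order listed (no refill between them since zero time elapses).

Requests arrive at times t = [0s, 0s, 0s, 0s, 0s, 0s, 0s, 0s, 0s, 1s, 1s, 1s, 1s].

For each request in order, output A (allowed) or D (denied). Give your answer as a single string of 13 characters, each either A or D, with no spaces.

Simulating step by step:
  req#1 t=0s: ALLOW
  req#2 t=0s: ALLOW
  req#3 t=0s: ALLOW
  req#4 t=0s: ALLOW
  req#5 t=0s: ALLOW
  req#6 t=0s: DENY
  req#7 t=0s: DENY
  req#8 t=0s: DENY
  req#9 t=0s: DENY
  req#10 t=1s: ALLOW
  req#11 t=1s: ALLOW
  req#12 t=1s: DENY
  req#13 t=1s: DENY

Answer: AAAAADDDDAADD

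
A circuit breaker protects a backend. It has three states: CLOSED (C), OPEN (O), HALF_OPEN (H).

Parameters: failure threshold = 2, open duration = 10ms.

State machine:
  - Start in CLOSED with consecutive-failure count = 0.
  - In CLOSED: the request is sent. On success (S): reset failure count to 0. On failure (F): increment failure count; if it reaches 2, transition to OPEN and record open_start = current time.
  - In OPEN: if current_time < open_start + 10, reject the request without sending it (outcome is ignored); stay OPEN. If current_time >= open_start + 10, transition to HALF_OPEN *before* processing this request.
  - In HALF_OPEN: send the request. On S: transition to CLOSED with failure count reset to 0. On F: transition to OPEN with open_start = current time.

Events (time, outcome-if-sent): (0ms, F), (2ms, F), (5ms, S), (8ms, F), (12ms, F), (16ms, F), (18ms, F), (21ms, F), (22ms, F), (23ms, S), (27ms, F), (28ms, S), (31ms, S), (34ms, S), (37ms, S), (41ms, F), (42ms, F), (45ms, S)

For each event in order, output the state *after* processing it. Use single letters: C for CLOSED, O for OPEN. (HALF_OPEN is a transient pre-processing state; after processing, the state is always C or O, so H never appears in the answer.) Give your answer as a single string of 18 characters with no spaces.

State after each event:
  event#1 t=0ms outcome=F: state=CLOSED
  event#2 t=2ms outcome=F: state=OPEN
  event#3 t=5ms outcome=S: state=OPEN
  event#4 t=8ms outcome=F: state=OPEN
  event#5 t=12ms outcome=F: state=OPEN
  event#6 t=16ms outcome=F: state=OPEN
  event#7 t=18ms outcome=F: state=OPEN
  event#8 t=21ms outcome=F: state=OPEN
  event#9 t=22ms outcome=F: state=OPEN
  event#10 t=23ms outcome=S: state=OPEN
  event#11 t=27ms outcome=F: state=OPEN
  event#12 t=28ms outcome=S: state=OPEN
  event#13 t=31ms outcome=S: state=OPEN
  event#14 t=34ms outcome=S: state=CLOSED
  event#15 t=37ms outcome=S: state=CLOSED
  event#16 t=41ms outcome=F: state=CLOSED
  event#17 t=42ms outcome=F: state=OPEN
  event#18 t=45ms outcome=S: state=OPEN

Answer: COOOOOOOOOOOOCCCOO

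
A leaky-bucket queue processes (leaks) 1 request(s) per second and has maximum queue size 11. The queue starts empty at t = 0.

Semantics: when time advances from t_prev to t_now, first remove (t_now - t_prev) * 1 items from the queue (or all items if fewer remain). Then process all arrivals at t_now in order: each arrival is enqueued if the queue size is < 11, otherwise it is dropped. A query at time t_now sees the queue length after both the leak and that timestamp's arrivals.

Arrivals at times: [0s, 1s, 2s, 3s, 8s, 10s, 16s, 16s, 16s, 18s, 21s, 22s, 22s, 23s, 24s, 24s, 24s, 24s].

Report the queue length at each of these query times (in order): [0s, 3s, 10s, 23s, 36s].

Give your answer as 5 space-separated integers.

Answer: 1 1 1 2 0

Derivation:
Queue lengths at query times:
  query t=0s: backlog = 1
  query t=3s: backlog = 1
  query t=10s: backlog = 1
  query t=23s: backlog = 2
  query t=36s: backlog = 0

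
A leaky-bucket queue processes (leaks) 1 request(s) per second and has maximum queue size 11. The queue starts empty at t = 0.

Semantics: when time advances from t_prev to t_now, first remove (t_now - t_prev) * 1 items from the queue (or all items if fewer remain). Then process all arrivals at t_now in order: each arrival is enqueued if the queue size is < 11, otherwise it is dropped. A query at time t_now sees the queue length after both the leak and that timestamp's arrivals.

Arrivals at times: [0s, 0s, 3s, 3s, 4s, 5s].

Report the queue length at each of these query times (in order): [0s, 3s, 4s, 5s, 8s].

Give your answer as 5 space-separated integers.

Answer: 2 2 2 2 0

Derivation:
Queue lengths at query times:
  query t=0s: backlog = 2
  query t=3s: backlog = 2
  query t=4s: backlog = 2
  query t=5s: backlog = 2
  query t=8s: backlog = 0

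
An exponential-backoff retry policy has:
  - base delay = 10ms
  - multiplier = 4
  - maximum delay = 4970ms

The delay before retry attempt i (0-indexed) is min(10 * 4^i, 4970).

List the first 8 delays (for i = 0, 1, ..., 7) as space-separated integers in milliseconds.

Answer: 10 40 160 640 2560 4970 4970 4970

Derivation:
Computing each delay:
  i=0: min(10*4^0, 4970) = 10
  i=1: min(10*4^1, 4970) = 40
  i=2: min(10*4^2, 4970) = 160
  i=3: min(10*4^3, 4970) = 640
  i=4: min(10*4^4, 4970) = 2560
  i=5: min(10*4^5, 4970) = 4970
  i=6: min(10*4^6, 4970) = 4970
  i=7: min(10*4^7, 4970) = 4970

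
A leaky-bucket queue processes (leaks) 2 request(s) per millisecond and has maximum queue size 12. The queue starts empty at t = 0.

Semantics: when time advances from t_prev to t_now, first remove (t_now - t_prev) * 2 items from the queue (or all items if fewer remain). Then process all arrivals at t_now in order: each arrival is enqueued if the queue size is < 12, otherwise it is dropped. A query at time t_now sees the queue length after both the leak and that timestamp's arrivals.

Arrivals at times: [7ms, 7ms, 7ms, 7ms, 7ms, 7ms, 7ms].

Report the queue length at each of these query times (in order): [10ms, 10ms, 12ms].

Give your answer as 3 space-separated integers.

Answer: 1 1 0

Derivation:
Queue lengths at query times:
  query t=10ms: backlog = 1
  query t=10ms: backlog = 1
  query t=12ms: backlog = 0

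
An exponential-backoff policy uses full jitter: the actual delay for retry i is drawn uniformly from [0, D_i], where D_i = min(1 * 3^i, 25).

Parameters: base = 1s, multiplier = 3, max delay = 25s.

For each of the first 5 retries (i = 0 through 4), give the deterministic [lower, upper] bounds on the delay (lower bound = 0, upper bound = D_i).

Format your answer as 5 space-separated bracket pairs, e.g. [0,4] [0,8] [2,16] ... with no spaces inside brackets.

Answer: [0,1] [0,3] [0,9] [0,25] [0,25]

Derivation:
Computing bounds per retry:
  i=0: D_i=min(1*3^0,25)=1, bounds=[0,1]
  i=1: D_i=min(1*3^1,25)=3, bounds=[0,3]
  i=2: D_i=min(1*3^2,25)=9, bounds=[0,9]
  i=3: D_i=min(1*3^3,25)=25, bounds=[0,25]
  i=4: D_i=min(1*3^4,25)=25, bounds=[0,25]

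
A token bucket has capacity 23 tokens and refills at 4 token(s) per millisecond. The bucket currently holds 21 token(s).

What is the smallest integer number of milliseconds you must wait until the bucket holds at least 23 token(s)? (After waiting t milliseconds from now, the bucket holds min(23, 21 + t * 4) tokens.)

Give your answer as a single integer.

Need 21 + t * 4 >= 23, so t >= 2/4.
Smallest integer t = ceil(2/4) = 1.

Answer: 1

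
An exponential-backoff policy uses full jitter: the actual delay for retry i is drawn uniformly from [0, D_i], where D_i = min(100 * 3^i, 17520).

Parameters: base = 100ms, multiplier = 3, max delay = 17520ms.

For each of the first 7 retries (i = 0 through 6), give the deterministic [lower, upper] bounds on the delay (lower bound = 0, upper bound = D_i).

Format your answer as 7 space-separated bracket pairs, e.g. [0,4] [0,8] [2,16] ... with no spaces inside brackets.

Computing bounds per retry:
  i=0: D_i=min(100*3^0,17520)=100, bounds=[0,100]
  i=1: D_i=min(100*3^1,17520)=300, bounds=[0,300]
  i=2: D_i=min(100*3^2,17520)=900, bounds=[0,900]
  i=3: D_i=min(100*3^3,17520)=2700, bounds=[0,2700]
  i=4: D_i=min(100*3^4,17520)=8100, bounds=[0,8100]
  i=5: D_i=min(100*3^5,17520)=17520, bounds=[0,17520]
  i=6: D_i=min(100*3^6,17520)=17520, bounds=[0,17520]

Answer: [0,100] [0,300] [0,900] [0,2700] [0,8100] [0,17520] [0,17520]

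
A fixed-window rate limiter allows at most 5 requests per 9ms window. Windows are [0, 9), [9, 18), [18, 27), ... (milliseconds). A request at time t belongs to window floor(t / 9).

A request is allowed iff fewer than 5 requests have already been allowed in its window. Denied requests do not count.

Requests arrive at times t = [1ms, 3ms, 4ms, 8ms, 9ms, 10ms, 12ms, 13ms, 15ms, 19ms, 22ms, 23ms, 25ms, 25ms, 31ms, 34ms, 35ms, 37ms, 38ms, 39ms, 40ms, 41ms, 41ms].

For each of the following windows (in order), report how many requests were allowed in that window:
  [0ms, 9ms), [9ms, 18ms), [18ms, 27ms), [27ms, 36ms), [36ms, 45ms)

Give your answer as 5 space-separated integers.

Processing requests:
  req#1 t=1ms (window 0): ALLOW
  req#2 t=3ms (window 0): ALLOW
  req#3 t=4ms (window 0): ALLOW
  req#4 t=8ms (window 0): ALLOW
  req#5 t=9ms (window 1): ALLOW
  req#6 t=10ms (window 1): ALLOW
  req#7 t=12ms (window 1): ALLOW
  req#8 t=13ms (window 1): ALLOW
  req#9 t=15ms (window 1): ALLOW
  req#10 t=19ms (window 2): ALLOW
  req#11 t=22ms (window 2): ALLOW
  req#12 t=23ms (window 2): ALLOW
  req#13 t=25ms (window 2): ALLOW
  req#14 t=25ms (window 2): ALLOW
  req#15 t=31ms (window 3): ALLOW
  req#16 t=34ms (window 3): ALLOW
  req#17 t=35ms (window 3): ALLOW
  req#18 t=37ms (window 4): ALLOW
  req#19 t=38ms (window 4): ALLOW
  req#20 t=39ms (window 4): ALLOW
  req#21 t=40ms (window 4): ALLOW
  req#22 t=41ms (window 4): ALLOW
  req#23 t=41ms (window 4): DENY

Allowed counts by window: 4 5 5 3 5

Answer: 4 5 5 3 5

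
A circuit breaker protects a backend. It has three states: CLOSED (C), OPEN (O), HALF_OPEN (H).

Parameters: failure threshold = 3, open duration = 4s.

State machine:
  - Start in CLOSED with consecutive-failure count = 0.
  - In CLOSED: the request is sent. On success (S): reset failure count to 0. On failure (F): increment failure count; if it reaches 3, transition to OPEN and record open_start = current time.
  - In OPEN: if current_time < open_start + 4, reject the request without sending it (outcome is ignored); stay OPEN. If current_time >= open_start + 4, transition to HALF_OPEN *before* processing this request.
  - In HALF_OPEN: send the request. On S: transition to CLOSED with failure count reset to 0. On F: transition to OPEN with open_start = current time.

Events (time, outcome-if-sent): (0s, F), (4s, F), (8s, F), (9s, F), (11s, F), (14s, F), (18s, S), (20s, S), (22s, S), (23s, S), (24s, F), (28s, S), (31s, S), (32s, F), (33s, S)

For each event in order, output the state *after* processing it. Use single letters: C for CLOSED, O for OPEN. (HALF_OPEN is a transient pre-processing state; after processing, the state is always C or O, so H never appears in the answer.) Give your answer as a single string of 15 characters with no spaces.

State after each event:
  event#1 t=0s outcome=F: state=CLOSED
  event#2 t=4s outcome=F: state=CLOSED
  event#3 t=8s outcome=F: state=OPEN
  event#4 t=9s outcome=F: state=OPEN
  event#5 t=11s outcome=F: state=OPEN
  event#6 t=14s outcome=F: state=OPEN
  event#7 t=18s outcome=S: state=CLOSED
  event#8 t=20s outcome=S: state=CLOSED
  event#9 t=22s outcome=S: state=CLOSED
  event#10 t=23s outcome=S: state=CLOSED
  event#11 t=24s outcome=F: state=CLOSED
  event#12 t=28s outcome=S: state=CLOSED
  event#13 t=31s outcome=S: state=CLOSED
  event#14 t=32s outcome=F: state=CLOSED
  event#15 t=33s outcome=S: state=CLOSED

Answer: CCOOOOCCCCCCCCC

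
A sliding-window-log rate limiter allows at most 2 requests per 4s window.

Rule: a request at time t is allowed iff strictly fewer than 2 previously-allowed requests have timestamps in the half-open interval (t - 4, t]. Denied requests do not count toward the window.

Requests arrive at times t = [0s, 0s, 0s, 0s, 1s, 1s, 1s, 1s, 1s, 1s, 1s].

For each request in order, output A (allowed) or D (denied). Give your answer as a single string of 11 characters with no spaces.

Answer: AADDDDDDDDD

Derivation:
Tracking allowed requests in the window:
  req#1 t=0s: ALLOW
  req#2 t=0s: ALLOW
  req#3 t=0s: DENY
  req#4 t=0s: DENY
  req#5 t=1s: DENY
  req#6 t=1s: DENY
  req#7 t=1s: DENY
  req#8 t=1s: DENY
  req#9 t=1s: DENY
  req#10 t=1s: DENY
  req#11 t=1s: DENY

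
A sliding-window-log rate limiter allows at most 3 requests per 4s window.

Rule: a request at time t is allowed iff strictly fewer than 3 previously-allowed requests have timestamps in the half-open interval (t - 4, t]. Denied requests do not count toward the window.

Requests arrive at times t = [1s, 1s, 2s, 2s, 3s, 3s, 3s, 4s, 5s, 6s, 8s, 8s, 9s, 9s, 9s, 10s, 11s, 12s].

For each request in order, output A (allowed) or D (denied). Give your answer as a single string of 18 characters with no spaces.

Tracking allowed requests in the window:
  req#1 t=1s: ALLOW
  req#2 t=1s: ALLOW
  req#3 t=2s: ALLOW
  req#4 t=2s: DENY
  req#5 t=3s: DENY
  req#6 t=3s: DENY
  req#7 t=3s: DENY
  req#8 t=4s: DENY
  req#9 t=5s: ALLOW
  req#10 t=6s: ALLOW
  req#11 t=8s: ALLOW
  req#12 t=8s: DENY
  req#13 t=9s: ALLOW
  req#14 t=9s: DENY
  req#15 t=9s: DENY
  req#16 t=10s: ALLOW
  req#17 t=11s: DENY
  req#18 t=12s: ALLOW

Answer: AAADDDDDAAADADDADA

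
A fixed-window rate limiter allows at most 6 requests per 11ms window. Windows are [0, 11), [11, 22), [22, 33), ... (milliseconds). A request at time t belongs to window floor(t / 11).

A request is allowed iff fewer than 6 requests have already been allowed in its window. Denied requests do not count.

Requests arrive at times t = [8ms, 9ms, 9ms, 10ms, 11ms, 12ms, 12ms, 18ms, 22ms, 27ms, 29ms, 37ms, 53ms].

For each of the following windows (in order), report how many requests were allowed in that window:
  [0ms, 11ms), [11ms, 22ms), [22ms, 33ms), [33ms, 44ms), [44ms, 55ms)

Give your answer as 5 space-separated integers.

Answer: 4 4 3 1 1

Derivation:
Processing requests:
  req#1 t=8ms (window 0): ALLOW
  req#2 t=9ms (window 0): ALLOW
  req#3 t=9ms (window 0): ALLOW
  req#4 t=10ms (window 0): ALLOW
  req#5 t=11ms (window 1): ALLOW
  req#6 t=12ms (window 1): ALLOW
  req#7 t=12ms (window 1): ALLOW
  req#8 t=18ms (window 1): ALLOW
  req#9 t=22ms (window 2): ALLOW
  req#10 t=27ms (window 2): ALLOW
  req#11 t=29ms (window 2): ALLOW
  req#12 t=37ms (window 3): ALLOW
  req#13 t=53ms (window 4): ALLOW

Allowed counts by window: 4 4 3 1 1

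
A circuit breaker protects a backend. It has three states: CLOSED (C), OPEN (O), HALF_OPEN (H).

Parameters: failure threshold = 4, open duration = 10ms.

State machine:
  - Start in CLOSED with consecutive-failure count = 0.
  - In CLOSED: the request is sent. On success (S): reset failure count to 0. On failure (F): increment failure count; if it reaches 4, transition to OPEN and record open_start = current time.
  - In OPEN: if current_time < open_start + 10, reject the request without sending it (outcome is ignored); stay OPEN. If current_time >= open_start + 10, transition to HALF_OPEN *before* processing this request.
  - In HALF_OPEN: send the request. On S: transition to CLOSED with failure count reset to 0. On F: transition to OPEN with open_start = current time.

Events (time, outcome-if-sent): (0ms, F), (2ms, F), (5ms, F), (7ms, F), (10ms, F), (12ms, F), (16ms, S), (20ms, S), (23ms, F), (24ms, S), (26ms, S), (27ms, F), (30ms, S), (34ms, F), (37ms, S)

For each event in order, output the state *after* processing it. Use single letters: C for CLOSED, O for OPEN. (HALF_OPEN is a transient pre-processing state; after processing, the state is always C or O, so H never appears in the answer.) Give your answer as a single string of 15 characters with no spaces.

Answer: CCCOOOOCCCCCCCC

Derivation:
State after each event:
  event#1 t=0ms outcome=F: state=CLOSED
  event#2 t=2ms outcome=F: state=CLOSED
  event#3 t=5ms outcome=F: state=CLOSED
  event#4 t=7ms outcome=F: state=OPEN
  event#5 t=10ms outcome=F: state=OPEN
  event#6 t=12ms outcome=F: state=OPEN
  event#7 t=16ms outcome=S: state=OPEN
  event#8 t=20ms outcome=S: state=CLOSED
  event#9 t=23ms outcome=F: state=CLOSED
  event#10 t=24ms outcome=S: state=CLOSED
  event#11 t=26ms outcome=S: state=CLOSED
  event#12 t=27ms outcome=F: state=CLOSED
  event#13 t=30ms outcome=S: state=CLOSED
  event#14 t=34ms outcome=F: state=CLOSED
  event#15 t=37ms outcome=S: state=CLOSED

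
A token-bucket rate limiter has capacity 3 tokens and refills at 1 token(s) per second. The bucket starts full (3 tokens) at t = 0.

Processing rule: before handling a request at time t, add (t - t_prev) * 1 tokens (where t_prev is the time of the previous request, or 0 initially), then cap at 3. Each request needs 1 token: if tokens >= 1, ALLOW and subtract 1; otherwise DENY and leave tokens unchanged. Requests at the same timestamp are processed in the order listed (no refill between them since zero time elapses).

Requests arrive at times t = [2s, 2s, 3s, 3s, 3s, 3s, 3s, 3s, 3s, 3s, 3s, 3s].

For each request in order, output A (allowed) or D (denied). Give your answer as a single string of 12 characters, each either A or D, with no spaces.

Simulating step by step:
  req#1 t=2s: ALLOW
  req#2 t=2s: ALLOW
  req#3 t=3s: ALLOW
  req#4 t=3s: ALLOW
  req#5 t=3s: DENY
  req#6 t=3s: DENY
  req#7 t=3s: DENY
  req#8 t=3s: DENY
  req#9 t=3s: DENY
  req#10 t=3s: DENY
  req#11 t=3s: DENY
  req#12 t=3s: DENY

Answer: AAAADDDDDDDD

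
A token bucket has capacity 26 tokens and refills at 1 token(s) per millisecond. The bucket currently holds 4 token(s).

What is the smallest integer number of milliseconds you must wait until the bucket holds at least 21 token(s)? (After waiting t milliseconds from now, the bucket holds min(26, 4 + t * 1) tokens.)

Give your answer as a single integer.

Need 4 + t * 1 >= 21, so t >= 17/1.
Smallest integer t = ceil(17/1) = 17.

Answer: 17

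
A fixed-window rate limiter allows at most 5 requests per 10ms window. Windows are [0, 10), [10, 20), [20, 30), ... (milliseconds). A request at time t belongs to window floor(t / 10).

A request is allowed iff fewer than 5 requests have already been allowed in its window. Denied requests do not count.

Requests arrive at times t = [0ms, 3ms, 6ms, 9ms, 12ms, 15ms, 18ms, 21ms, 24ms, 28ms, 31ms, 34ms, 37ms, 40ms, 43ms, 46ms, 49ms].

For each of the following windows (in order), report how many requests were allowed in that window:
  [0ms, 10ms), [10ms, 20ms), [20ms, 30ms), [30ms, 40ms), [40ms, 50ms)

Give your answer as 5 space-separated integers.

Processing requests:
  req#1 t=0ms (window 0): ALLOW
  req#2 t=3ms (window 0): ALLOW
  req#3 t=6ms (window 0): ALLOW
  req#4 t=9ms (window 0): ALLOW
  req#5 t=12ms (window 1): ALLOW
  req#6 t=15ms (window 1): ALLOW
  req#7 t=18ms (window 1): ALLOW
  req#8 t=21ms (window 2): ALLOW
  req#9 t=24ms (window 2): ALLOW
  req#10 t=28ms (window 2): ALLOW
  req#11 t=31ms (window 3): ALLOW
  req#12 t=34ms (window 3): ALLOW
  req#13 t=37ms (window 3): ALLOW
  req#14 t=40ms (window 4): ALLOW
  req#15 t=43ms (window 4): ALLOW
  req#16 t=46ms (window 4): ALLOW
  req#17 t=49ms (window 4): ALLOW

Allowed counts by window: 4 3 3 3 4

Answer: 4 3 3 3 4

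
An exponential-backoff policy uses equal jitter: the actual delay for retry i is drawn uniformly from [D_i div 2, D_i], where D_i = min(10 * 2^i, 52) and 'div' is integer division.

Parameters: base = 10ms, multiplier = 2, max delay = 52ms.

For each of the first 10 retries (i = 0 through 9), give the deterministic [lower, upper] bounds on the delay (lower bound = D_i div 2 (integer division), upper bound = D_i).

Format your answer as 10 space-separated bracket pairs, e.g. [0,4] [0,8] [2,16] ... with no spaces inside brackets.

Answer: [5,10] [10,20] [20,40] [26,52] [26,52] [26,52] [26,52] [26,52] [26,52] [26,52]

Derivation:
Computing bounds per retry:
  i=0: D_i=min(10*2^0,52)=10, bounds=[5,10]
  i=1: D_i=min(10*2^1,52)=20, bounds=[10,20]
  i=2: D_i=min(10*2^2,52)=40, bounds=[20,40]
  i=3: D_i=min(10*2^3,52)=52, bounds=[26,52]
  i=4: D_i=min(10*2^4,52)=52, bounds=[26,52]
  i=5: D_i=min(10*2^5,52)=52, bounds=[26,52]
  i=6: D_i=min(10*2^6,52)=52, bounds=[26,52]
  i=7: D_i=min(10*2^7,52)=52, bounds=[26,52]
  i=8: D_i=min(10*2^8,52)=52, bounds=[26,52]
  i=9: D_i=min(10*2^9,52)=52, bounds=[26,52]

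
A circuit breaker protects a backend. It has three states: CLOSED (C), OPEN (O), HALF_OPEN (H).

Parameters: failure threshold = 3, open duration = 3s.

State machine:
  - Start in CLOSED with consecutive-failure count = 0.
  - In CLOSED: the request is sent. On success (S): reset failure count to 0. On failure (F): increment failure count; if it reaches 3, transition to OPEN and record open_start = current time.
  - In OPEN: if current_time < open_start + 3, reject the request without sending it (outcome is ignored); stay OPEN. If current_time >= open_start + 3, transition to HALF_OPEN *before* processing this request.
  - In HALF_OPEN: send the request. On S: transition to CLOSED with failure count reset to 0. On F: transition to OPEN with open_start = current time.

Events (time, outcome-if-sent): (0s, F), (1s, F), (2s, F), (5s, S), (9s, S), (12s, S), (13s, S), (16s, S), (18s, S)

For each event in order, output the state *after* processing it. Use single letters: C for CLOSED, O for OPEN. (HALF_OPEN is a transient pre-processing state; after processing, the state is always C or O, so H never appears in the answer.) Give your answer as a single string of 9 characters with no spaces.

Answer: CCOCCCCCC

Derivation:
State after each event:
  event#1 t=0s outcome=F: state=CLOSED
  event#2 t=1s outcome=F: state=CLOSED
  event#3 t=2s outcome=F: state=OPEN
  event#4 t=5s outcome=S: state=CLOSED
  event#5 t=9s outcome=S: state=CLOSED
  event#6 t=12s outcome=S: state=CLOSED
  event#7 t=13s outcome=S: state=CLOSED
  event#8 t=16s outcome=S: state=CLOSED
  event#9 t=18s outcome=S: state=CLOSED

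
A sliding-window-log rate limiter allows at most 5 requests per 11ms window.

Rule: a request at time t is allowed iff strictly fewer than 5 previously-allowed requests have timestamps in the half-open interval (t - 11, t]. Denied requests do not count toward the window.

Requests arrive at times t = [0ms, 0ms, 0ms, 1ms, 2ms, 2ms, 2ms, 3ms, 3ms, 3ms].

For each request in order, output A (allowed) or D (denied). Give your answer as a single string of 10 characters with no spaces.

Tracking allowed requests in the window:
  req#1 t=0ms: ALLOW
  req#2 t=0ms: ALLOW
  req#3 t=0ms: ALLOW
  req#4 t=1ms: ALLOW
  req#5 t=2ms: ALLOW
  req#6 t=2ms: DENY
  req#7 t=2ms: DENY
  req#8 t=3ms: DENY
  req#9 t=3ms: DENY
  req#10 t=3ms: DENY

Answer: AAAAADDDDD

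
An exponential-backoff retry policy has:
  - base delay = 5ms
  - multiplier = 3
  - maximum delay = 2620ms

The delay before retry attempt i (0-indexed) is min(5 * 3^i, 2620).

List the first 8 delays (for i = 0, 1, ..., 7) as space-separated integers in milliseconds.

Computing each delay:
  i=0: min(5*3^0, 2620) = 5
  i=1: min(5*3^1, 2620) = 15
  i=2: min(5*3^2, 2620) = 45
  i=3: min(5*3^3, 2620) = 135
  i=4: min(5*3^4, 2620) = 405
  i=5: min(5*3^5, 2620) = 1215
  i=6: min(5*3^6, 2620) = 2620
  i=7: min(5*3^7, 2620) = 2620

Answer: 5 15 45 135 405 1215 2620 2620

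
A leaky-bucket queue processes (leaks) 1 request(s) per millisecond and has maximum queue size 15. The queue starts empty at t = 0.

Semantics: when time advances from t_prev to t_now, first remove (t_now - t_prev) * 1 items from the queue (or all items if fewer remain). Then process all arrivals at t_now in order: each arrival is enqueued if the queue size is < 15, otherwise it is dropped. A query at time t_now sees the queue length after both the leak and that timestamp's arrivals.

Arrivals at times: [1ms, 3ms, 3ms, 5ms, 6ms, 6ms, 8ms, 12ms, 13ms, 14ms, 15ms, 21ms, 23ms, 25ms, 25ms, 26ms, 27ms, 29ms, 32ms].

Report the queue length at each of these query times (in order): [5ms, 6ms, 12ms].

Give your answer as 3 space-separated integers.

Queue lengths at query times:
  query t=5ms: backlog = 1
  query t=6ms: backlog = 2
  query t=12ms: backlog = 1

Answer: 1 2 1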